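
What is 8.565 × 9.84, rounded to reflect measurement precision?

84.3

8.565 × 9.84 = 84.2796
Multiplication/division keeps the fewest significant figures: 8.565 → 4 s.f., 9.84 → 3 s.f.; limit is 3.
Rounded to 3 significant figures: 84.3.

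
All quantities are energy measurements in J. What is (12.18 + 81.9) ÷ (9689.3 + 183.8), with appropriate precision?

0.00953

12.18 + 81.9 = 94.08, limited to 1 d.p. → 3 s.f.; 9689.3 + 183.8 = 9873.1, limited to 1 d.p. → 5 s.f.
Carrying full precision, 94.08 ÷ 9873.1 = 0.00952892202044…; keep min(3, 5) = 3 s.f.
Rounded to 3 significant figures: 0.00953.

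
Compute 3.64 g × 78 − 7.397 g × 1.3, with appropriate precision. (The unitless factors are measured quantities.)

3.64 × 78 = 283.92 → 2.8 × 10² g (2 s.f., last digit at the 10^1 place).
7.397 × 1.3 = 9.6161 → 9.6 g (2 s.f., last digit at the 10^-1 place).
Difference: 274.3039 g; keep the coarser place, 10^1.
Result: 2.7 × 10² g.

2.7 × 10² g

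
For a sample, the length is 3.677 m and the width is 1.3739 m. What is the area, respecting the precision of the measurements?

area = 3.677 m × 1.3739 m = 5.0518303 m².
3.677 has 4 significant figures; 1.3739 has 5.
Division/multiplication keeps the fewest: 4 significant figures.
Rounded: 5.052 m².

5.052 m²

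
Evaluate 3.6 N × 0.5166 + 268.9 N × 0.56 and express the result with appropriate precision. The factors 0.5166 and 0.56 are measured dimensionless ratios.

3.6 × 0.5166 = 1.85976 → 1.9 N (2 s.f., last digit at the 10^-1 place).
268.9 × 0.56 = 150.584 → 1.5 × 10^2 N (2 s.f., last digit at the 10^1 place).
Sum: 152.44376 N; keep the coarser place, 10^1.
Result: 1.5 × 10^2 N.

1.5 × 10^2 N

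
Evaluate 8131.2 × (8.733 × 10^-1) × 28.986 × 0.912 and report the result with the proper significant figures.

8131.2 × (8.733 × 10^-1) × 28.986 × 0.912 = 187715.973364…
Multiplication/division keeps the fewest significant figures: 8131.2 → 5 s.f., 8.733 × 10^-1 → 4 s.f., 28.986 → 5 s.f., 0.912 → 3 s.f.; limit is 3.
Rounded to 3 significant figures: 1.88 × 10^5.

1.88 × 10^5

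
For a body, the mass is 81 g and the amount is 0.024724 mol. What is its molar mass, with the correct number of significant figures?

molar mass = 81 g ÷ 0.024724 mol = 3276.16890471… g/mol.
81 has 2 significant figures; 0.024724 has 5.
Division/multiplication keeps the fewest: 2 significant figures.
Rounded: 3.3 × 10³ g/mol.

3.3 × 10³ g/mol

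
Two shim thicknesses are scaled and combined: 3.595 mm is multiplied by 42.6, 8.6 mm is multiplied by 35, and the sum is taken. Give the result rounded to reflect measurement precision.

4.5 × 10^2 mm

3.595 × 42.6 = 153.147 → 153 mm (3 s.f., last digit at the 10^0 place).
8.6 × 35 = 301 → 3.0 × 10^2 mm (2 s.f., last digit at the 10^1 place).
Sum: 454.147 mm; keep the coarser place, 10^1.
Result: 4.5 × 10^2 mm.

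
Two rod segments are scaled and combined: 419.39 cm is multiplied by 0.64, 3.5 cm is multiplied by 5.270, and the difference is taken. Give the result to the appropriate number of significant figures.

419.39 × 0.64 = 268.4096 → 2.7 × 10² cm (2 s.f., last digit at the 10^1 place).
3.5 × 5.270 = 18.445 → 18 cm (2 s.f., last digit at the 10^0 place).
Difference: 249.9646 cm; keep the coarser place, 10^1.
Result: 2.5 × 10² cm.

2.5 × 10² cm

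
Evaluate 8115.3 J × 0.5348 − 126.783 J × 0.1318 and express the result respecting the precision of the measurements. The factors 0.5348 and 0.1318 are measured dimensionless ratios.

8115.3 × 0.5348 = 4340.06244 → 4.340 × 10³ J (4 s.f., last digit at the 10^0 place).
126.783 × 0.1318 = 16.7099994 → 16.71 J (4 s.f., last digit at the 10^-2 place).
Difference: 4323.3524406 J; keep the coarser place, 10^0.
Result: 4323 J.

4323 J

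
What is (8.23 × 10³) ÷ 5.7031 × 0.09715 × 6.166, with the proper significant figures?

(8.23 × 10³) ÷ 5.7031 × 0.09715 × 6.166 = 864.440635269…
Multiplication/division keeps the fewest significant figures: 8.23 × 10³ → 3 s.f., 5.7031 → 5 s.f., 0.09715 → 4 s.f., 6.166 → 4 s.f.; limit is 3.
Rounded to 3 significant figures: 864.

864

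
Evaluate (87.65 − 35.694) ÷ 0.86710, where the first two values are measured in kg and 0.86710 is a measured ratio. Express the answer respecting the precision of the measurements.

87.65 kg − 35.694 kg = 51.956 kg; the difference is limited to 2 decimal places (4 s.f.).
Carrying full precision, 51.956 ÷ 0.86710 = 59.9192711337… kg; 0.86710 has 5 s.f., so the result keeps min(4, 5) = 4 s.f.
Rounded to 4 significant figures: 59.92 kg.

59.92 kg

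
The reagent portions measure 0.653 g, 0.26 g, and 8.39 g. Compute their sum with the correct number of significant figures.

0.653 g + 0.26 g + 8.39 g = 9.303 g.
Addition/subtraction keeps the fewest decimal places: 0.653 → 3 decimal places, 0.26 → 2 decimal places, 8.39 → 2 decimal places; limit is 2.
Rounded to 2 decimal places: 9.30 g.

9.30 g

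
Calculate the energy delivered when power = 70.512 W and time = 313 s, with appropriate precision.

energy delivered = 70.512 W × 313 s = 22070.256 J.
70.512 has 5 significant figures; 313 has 3.
Division/multiplication keeps the fewest: 3 significant figures.
Rounded: 2.21 × 10^4 J.

2.21 × 10^4 J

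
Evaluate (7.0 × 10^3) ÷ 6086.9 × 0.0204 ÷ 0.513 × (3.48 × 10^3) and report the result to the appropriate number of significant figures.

1.6 × 10^2

(7.0 × 10^3) ÷ 6086.9 × 0.0204 ÷ 0.513 × (3.48 × 10^3) = 159.145337427…
Multiplication/division keeps the fewest significant figures: 7.0 × 10^3 → 2 s.f., 6086.9 → 5 s.f., 0.0204 → 3 s.f., 0.513 → 3 s.f., 3.48 × 10^3 → 3 s.f.; limit is 2.
Rounded to 2 significant figures: 1.6 × 10^2.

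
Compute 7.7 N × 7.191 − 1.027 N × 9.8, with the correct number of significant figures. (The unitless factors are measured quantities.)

45 N

7.7 × 7.191 = 55.3707 → 55 N (2 s.f., last digit at the 10^0 place).
1.027 × 9.8 = 10.0646 → 10. N (2 s.f., last digit at the 10^0 place).
Difference: 45.3061 N; keep the coarser place, 10^0.
Result: 45 N.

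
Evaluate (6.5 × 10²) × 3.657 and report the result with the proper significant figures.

2.4 × 10³

(6.5 × 10²) × 3.657 = 2377.05
Multiplication/division keeps the fewest significant figures: 6.5 × 10² → 2 s.f., 3.657 → 4 s.f.; limit is 2.
Rounded to 2 significant figures: 2.4 × 10³.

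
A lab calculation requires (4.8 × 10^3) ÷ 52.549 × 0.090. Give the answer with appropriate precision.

8.2

(4.8 × 10^3) ÷ 52.549 × 0.090 = 8.22089858989…
Multiplication/division keeps the fewest significant figures: 4.8 × 10^3 → 2 s.f., 52.549 → 5 s.f., 0.090 → 2 s.f.; limit is 2.
Rounded to 2 significant figures: 8.2.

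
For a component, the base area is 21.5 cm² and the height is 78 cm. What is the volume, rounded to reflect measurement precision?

1.7 × 10³ cm³

volume = 21.5 cm² × 78 cm = 1677 cm³.
21.5 has 3 significant figures; 78 has 2.
Division/multiplication keeps the fewest: 2 significant figures.
Rounded: 1.7 × 10³ cm³.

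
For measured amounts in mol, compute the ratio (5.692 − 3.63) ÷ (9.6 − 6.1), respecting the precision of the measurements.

0.59

5.692 − 3.63 = 2.062, limited to 2 d.p. → 3 s.f.; 9.6 − 6.1 = 3.5, limited to 1 d.p. → 2 s.f.
Carrying full precision, 2.062 ÷ 3.5 = 0.589142857143…; keep min(3, 2) = 2 s.f.
Rounded to 2 significant figures: 0.59.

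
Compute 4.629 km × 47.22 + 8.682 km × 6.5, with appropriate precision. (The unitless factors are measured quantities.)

275 km

4.629 × 47.22 = 218.58138 → 218.6 km (4 s.f., last digit at the 10^-1 place).
8.682 × 6.5 = 56.433 → 56 km (2 s.f., last digit at the 10^0 place).
Sum: 275.01438 km; keep the coarser place, 10^0.
Result: 275 km.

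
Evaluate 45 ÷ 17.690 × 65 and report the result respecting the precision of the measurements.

45 ÷ 17.690 × 65 = 165.347654042…
Multiplication/division keeps the fewest significant figures: 45 → 2 s.f., 17.690 → 5 s.f., 65 → 2 s.f.; limit is 2.
Rounded to 2 significant figures: 1.7 × 10^2.

1.7 × 10^2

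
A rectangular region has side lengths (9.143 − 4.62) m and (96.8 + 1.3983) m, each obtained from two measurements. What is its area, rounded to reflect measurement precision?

444 m²

9.143 − 4.62 = 4.523, limited to 2 d.p. → 3 s.f.; 96.8 + 1.3983 = 98.1983, limited to 1 d.p. → 3 s.f.
Carrying full precision, 4.523 × 98.1983 = 444.1509109; keep min(3, 3) = 3 s.f.
Rounded to 3 significant figures: 444 m².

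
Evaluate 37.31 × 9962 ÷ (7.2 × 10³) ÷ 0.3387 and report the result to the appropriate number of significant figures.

37.31 × 9962 ÷ (7.2 × 10³) ÷ 0.3387 = 152.413730604…
Multiplication/division keeps the fewest significant figures: 37.31 → 4 s.f., 9962 → 4 s.f., 7.2 × 10³ → 2 s.f., 0.3387 → 4 s.f.; limit is 2.
Rounded to 2 significant figures: 1.5 × 10².

1.5 × 10²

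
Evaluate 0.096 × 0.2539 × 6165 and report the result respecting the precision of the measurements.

1.5 × 10²

0.096 × 0.2539 × 6165 = 150.268176
Multiplication/division keeps the fewest significant figures: 0.096 → 2 s.f., 0.2539 → 4 s.f., 6165 → 4 s.f.; limit is 2.
Rounded to 2 significant figures: 1.5 × 10².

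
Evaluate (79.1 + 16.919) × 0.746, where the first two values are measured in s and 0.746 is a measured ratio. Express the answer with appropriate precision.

71.6 s

79.1 s + 16.919 s = 96.019 s; the sum is limited to 1 decimal place (3 s.f.).
Carrying full precision, 96.019 × 0.746 = 71.630174 s; 0.746 has 3 s.f., so the result keeps min(3, 3) = 3 s.f.
Rounded to 3 significant figures: 71.6 s.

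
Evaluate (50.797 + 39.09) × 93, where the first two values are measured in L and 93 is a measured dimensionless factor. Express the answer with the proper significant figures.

50.797 L + 39.09 L = 89.887 L; the sum is limited to 2 decimal places (4 s.f.).
Carrying full precision, 89.887 × 93 = 8359.491 L; 93 has 2 s.f., so the result keeps min(4, 2) = 2 s.f.
Rounded to 2 significant figures: 8.4 × 10³ L.

8.4 × 10³ L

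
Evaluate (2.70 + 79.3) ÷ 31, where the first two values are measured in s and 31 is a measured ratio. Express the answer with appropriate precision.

2.70 s + 79.3 s = 82.00 s; the sum is limited to 1 decimal place (3 s.f.).
Carrying full precision, 82.00 ÷ 31 = 2.64516129032… s; 31 has 2 s.f., so the result keeps min(3, 2) = 2 s.f.
Rounded to 2 significant figures: 2.6 s.

2.6 s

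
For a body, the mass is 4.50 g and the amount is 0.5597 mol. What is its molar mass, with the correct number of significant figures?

8.04 g/mol

molar mass = 4.50 g ÷ 0.5597 mol = 8.04002144006… g/mol.
4.50 has 3 significant figures; 0.5597 has 4.
Division/multiplication keeps the fewest: 3 significant figures.
Rounded: 8.04 g/mol.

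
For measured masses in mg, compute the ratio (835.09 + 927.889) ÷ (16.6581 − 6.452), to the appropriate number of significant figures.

835.09 + 927.889 = 1762.979, limited to 2 d.p. → 6 s.f.; 16.6581 − 6.452 = 10.2061, limited to 3 d.p. → 5 s.f.
Carrying full precision, 1762.979 ÷ 10.2061 = 172.737774468…; keep min(6, 5) = 5 s.f.
Rounded to 5 significant figures: 172.74.

172.74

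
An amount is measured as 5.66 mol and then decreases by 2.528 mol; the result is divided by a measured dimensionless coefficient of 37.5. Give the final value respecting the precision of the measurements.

5.66 mol − 2.528 mol = 3.132 mol; the difference is limited to 2 decimal places (3 s.f.).
Carrying full precision, 3.132 ÷ 37.5 = 0.08352 mol; 37.5 has 3 s.f., so the result keeps min(3, 3) = 3 s.f.
Rounded to 3 significant figures: 0.0835 mol.

0.0835 mol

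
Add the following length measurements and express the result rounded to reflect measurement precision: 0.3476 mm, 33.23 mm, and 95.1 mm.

0.3476 mm + 33.23 mm + 95.1 mm = 128.6776 mm.
Addition/subtraction keeps the fewest decimal places: 0.3476 → 4 decimal places, 33.23 → 2 decimal places, 95.1 → 1 decimal place; limit is 1.
Rounded to 1 decimal place: 1.287 × 10² mm.

1.287 × 10² mm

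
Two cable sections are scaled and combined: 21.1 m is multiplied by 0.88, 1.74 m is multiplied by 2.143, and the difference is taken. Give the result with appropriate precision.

15 m

21.1 × 0.88 = 18.568 → 19 m (2 s.f., last digit at the 10^0 place).
1.74 × 2.143 = 3.72882 → 3.73 m (3 s.f., last digit at the 10^-2 place).
Difference: 14.83918 m; keep the coarser place, 10^0.
Result: 15 m.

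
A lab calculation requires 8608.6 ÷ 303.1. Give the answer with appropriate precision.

8608.6 ÷ 303.1 = 28.4018475751…
Multiplication/division keeps the fewest significant figures: 8608.6 → 5 s.f., 303.1 → 4 s.f.; limit is 4.
Rounded to 4 significant figures: 28.40.

28.40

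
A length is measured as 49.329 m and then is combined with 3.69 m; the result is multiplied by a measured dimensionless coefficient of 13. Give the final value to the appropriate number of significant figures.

49.329 m + 3.69 m = 53.019 m; the sum is limited to 2 decimal places (4 s.f.).
Carrying full precision, 53.019 × 13 = 689.247 m; 13 has 2 s.f., so the result keeps min(4, 2) = 2 s.f.
Rounded to 2 significant figures: 6.9 × 10² m.

6.9 × 10² m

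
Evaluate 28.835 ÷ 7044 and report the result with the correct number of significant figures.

28.835 ÷ 7044 = 0.00409355479841…
Multiplication/division keeps the fewest significant figures: 28.835 → 5 s.f., 7044 → 4 s.f.; limit is 4.
Rounded to 4 significant figures: 0.004094.

0.004094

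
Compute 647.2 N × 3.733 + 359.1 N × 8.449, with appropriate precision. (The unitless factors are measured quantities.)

647.2 × 3.733 = 2415.9976 → 2416 N (4 s.f., last digit at the 10^0 place).
359.1 × 8.449 = 3034.0359 → 3034 N (4 s.f., last digit at the 10^0 place).
Sum: 5450.0335 N; keep the coarser place, 10^0.
Result: 5450. N.

5450. N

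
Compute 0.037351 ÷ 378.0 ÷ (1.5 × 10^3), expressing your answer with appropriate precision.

6.6 × 10^-8

0.037351 ÷ 378.0 ÷ (1.5 × 10^3) = 6.58747795414 × 10^-8…
Multiplication/division keeps the fewest significant figures: 0.037351 → 5 s.f., 378.0 → 4 s.f., 1.5 × 10^3 → 2 s.f.; limit is 2.
Rounded to 2 significant figures: 6.6 × 10^-8.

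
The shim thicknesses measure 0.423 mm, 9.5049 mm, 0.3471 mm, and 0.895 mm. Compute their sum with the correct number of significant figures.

0.423 mm + 9.5049 mm + 0.3471 mm + 0.895 mm = 11.1700 mm.
Addition/subtraction keeps the fewest decimal places: 0.423 → 3 decimal places, 9.5049 → 4 decimal places, 0.3471 → 4 decimal places, 0.895 → 3 decimal places; limit is 3.
Rounded to 3 decimal places: 11.170 mm.

11.170 mm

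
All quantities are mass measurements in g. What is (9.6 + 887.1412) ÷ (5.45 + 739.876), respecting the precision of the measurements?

9.6 + 887.1412 = 896.7412, limited to 1 d.p. → 4 s.f.; 5.45 + 739.876 = 745.326, limited to 2 d.p. → 5 s.f.
Carrying full precision, 896.7412 ÷ 745.326 = 1.20315298272…; keep min(4, 5) = 4 s.f.
Rounded to 4 significant figures: 1.203.

1.203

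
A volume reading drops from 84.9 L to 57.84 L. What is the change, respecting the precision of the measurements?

27.1 L

84.9 L − 57.84 L = 27.06 L.
Addition/subtraction keeps the fewest decimal places: 84.9 → 1 decimal place, 57.84 → 2 decimal places; limit is 1.
Rounded to 1 decimal place: 27.1 L.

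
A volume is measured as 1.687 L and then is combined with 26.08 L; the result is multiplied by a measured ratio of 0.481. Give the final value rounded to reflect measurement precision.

13.4 L

1.687 L + 26.08 L = 27.767 L; the sum is limited to 2 decimal places (4 s.f.).
Carrying full precision, 27.767 × 0.481 = 13.355927 L; 0.481 has 3 s.f., so the result keeps min(4, 3) = 3 s.f.
Rounded to 3 significant figures: 13.4 L.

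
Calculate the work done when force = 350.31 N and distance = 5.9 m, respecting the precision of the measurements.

work done = 350.31 N × 5.9 m = 2066.829 J.
350.31 has 5 significant figures; 5.9 has 2.
Division/multiplication keeps the fewest: 2 significant figures.
Rounded: 2.1 × 10³ J.

2.1 × 10³ J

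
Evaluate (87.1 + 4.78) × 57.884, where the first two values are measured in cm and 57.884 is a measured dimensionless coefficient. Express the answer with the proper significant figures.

87.1 cm + 4.78 cm = 91.88 cm; the sum is limited to 1 decimal place (3 s.f.).
Carrying full precision, 91.88 × 57.884 = 5318.38192 cm; 57.884 has 5 s.f., so the result keeps min(3, 5) = 3 s.f.
Rounded to 3 significant figures: 5.32 × 10³ cm.

5.32 × 10³ cm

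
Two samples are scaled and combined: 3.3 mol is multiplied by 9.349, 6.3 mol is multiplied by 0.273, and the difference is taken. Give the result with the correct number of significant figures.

29 mol

3.3 × 9.349 = 30.8517 → 31 mol (2 s.f., last digit at the 10^0 place).
6.3 × 0.273 = 1.7199 → 1.7 mol (2 s.f., last digit at the 10^-1 place).
Difference: 29.1318 mol; keep the coarser place, 10^0.
Result: 29 mol.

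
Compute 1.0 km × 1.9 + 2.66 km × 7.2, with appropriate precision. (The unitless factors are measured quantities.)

21 km

1.0 × 1.9 = 1.9 → 1.9 km (2 s.f., last digit at the 10^-1 place).
2.66 × 7.2 = 19.152 → 19 km (2 s.f., last digit at the 10^0 place).
Sum: 21.052 km; keep the coarser place, 10^0.
Result: 21 km.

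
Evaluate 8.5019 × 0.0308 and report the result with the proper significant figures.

8.5019 × 0.0308 = 0.26185852
Multiplication/division keeps the fewest significant figures: 8.5019 → 5 s.f., 0.0308 → 3 s.f.; limit is 3.
Rounded to 3 significant figures: 2.62 × 10⁻¹.

2.62 × 10⁻¹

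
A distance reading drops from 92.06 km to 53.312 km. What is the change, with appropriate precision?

92.06 km − 53.312 km = 38.748 km.
Addition/subtraction keeps the fewest decimal places: 92.06 → 2 decimal places, 53.312 → 3 decimal places; limit is 2.
Rounded to 2 decimal places: 38.75 km.

38.75 km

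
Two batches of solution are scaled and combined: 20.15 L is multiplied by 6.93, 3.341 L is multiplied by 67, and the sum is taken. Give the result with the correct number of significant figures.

20.15 × 6.93 = 139.6395 → 1.40 × 10² L (3 s.f., last digit at the 10^0 place).
3.341 × 67 = 223.847 → 2.2 × 10² L (2 s.f., last digit at the 10^1 place).
Sum: 363.4865 L; keep the coarser place, 10^1.
Result: 3.6 × 10² L.

3.6 × 10² L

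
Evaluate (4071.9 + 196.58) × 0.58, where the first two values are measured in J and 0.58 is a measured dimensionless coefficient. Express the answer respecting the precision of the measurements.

4071.9 J + 196.58 J = 4268.48 J; the sum is limited to 1 decimal place (5 s.f.).
Carrying full precision, 4268.48 × 0.58 = 2475.7184 J; 0.58 has 2 s.f., so the result keeps min(5, 2) = 2 s.f.
Rounded to 2 significant figures: 2.5 × 10^3 J.

2.5 × 10^3 J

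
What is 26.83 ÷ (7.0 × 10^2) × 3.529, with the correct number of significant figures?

0.14

26.83 ÷ (7.0 × 10^2) × 3.529 = 0.135261528571…
Multiplication/division keeps the fewest significant figures: 26.83 → 4 s.f., 7.0 × 10^2 → 2 s.f., 3.529 → 4 s.f.; limit is 2.
Rounded to 2 significant figures: 0.14.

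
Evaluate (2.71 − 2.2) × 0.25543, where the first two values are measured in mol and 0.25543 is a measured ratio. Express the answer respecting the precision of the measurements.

0.1 mol

2.71 mol − 2.2 mol = 0.51 mol; the difference is limited to 1 decimal place (1 s.f.).
Carrying full precision, 0.51 × 0.25543 = 0.1302693 mol; 0.25543 has 5 s.f., so the result keeps min(1, 5) = 1 s.f.
Rounded to 1 significant figure: 0.1 mol.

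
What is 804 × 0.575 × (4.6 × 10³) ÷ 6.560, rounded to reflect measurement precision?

3.2 × 10⁵

804 × 0.575 × (4.6 × 10³) ÷ 6.560 = 324173.780488…
Multiplication/division keeps the fewest significant figures: 804 → 3 s.f., 0.575 → 3 s.f., 4.6 × 10³ → 2 s.f., 6.560 → 4 s.f.; limit is 2.
Rounded to 2 significant figures: 3.2 × 10⁵.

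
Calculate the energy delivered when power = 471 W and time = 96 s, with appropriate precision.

energy delivered = 471 W × 96 s = 45216 J.
471 has 3 significant figures; 96 has 2.
Division/multiplication keeps the fewest: 2 significant figures.
Rounded: 4.5 × 10⁴ J.

4.5 × 10⁴ J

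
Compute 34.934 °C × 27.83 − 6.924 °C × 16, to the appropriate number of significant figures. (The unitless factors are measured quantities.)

34.934 × 27.83 = 972.21322 → 972.2 °C (4 s.f., last digit at the 10^-1 place).
6.924 × 16 = 110.784 → 1.1 × 10^2 °C (2 s.f., last digit at the 10^1 place).
Difference: 861.42922 °C; keep the coarser place, 10^1.
Result: 8.6 × 10^2 °C.

8.6 × 10^2 °C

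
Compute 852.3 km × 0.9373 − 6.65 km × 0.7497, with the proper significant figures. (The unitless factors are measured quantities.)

852.3 × 0.9373 = 798.86079 → 798.9 km (4 s.f., last digit at the 10^-1 place).
6.65 × 0.7497 = 4.985505 → 4.99 km (3 s.f., last digit at the 10^-2 place).
Difference: 793.875285 km; keep the coarser place, 10^-1.
Result: 793.9 km.

793.9 km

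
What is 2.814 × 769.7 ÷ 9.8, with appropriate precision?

2.2 × 10^2

2.814 × 769.7 ÷ 9.8 = 221.013857143…
Multiplication/division keeps the fewest significant figures: 2.814 → 4 s.f., 769.7 → 4 s.f., 9.8 → 2 s.f.; limit is 2.
Rounded to 2 significant figures: 2.2 × 10^2.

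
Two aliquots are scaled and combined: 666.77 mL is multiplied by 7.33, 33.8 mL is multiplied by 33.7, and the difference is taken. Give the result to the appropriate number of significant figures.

3.75 × 10^3 mL

666.77 × 7.33 = 4887.4241 → 4.89 × 10^3 mL (3 s.f., last digit at the 10^1 place).
33.8 × 33.7 = 1139.06 → 1.14 × 10^3 mL (3 s.f., last digit at the 10^1 place).
Difference: 3748.3641 mL; keep the coarser place, 10^1.
Result: 3.75 × 10^3 mL.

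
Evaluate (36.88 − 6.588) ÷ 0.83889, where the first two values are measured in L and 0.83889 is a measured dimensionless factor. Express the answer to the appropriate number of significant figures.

36.11 L

36.88 L − 6.588 L = 30.292 L; the difference is limited to 2 decimal places (4 s.f.).
Carrying full precision, 30.292 ÷ 0.83889 = 36.1096210469… L; 0.83889 has 5 s.f., so the result keeps min(4, 5) = 4 s.f.
Rounded to 4 significant figures: 36.11 L.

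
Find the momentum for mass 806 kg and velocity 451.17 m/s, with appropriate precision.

momentum = 806 kg × 451.17 m/s = 363643.02 kg·m/s.
806 has 3 significant figures; 451.17 has 5.
Division/multiplication keeps the fewest: 3 significant figures.
Rounded: 3.64 × 10^5 kg·m/s.

3.64 × 10^5 kg·m/s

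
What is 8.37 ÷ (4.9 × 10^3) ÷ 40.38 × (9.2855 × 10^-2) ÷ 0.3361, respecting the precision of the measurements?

1.2 × 10^-5

8.37 ÷ (4.9 × 10^3) ÷ 40.38 × (9.2855 × 10^-2) ÷ 0.3361 = 0.0000116869139191…
Multiplication/division keeps the fewest significant figures: 8.37 → 3 s.f., 4.9 × 10^3 → 2 s.f., 40.38 → 4 s.f., 9.2855 × 10^-2 → 5 s.f., 0.3361 → 4 s.f.; limit is 2.
Rounded to 2 significant figures: 1.2 × 10^-5.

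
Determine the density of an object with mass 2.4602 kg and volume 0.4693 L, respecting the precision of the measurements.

density = 2.4602 kg ÷ 0.4693 L = 5.24227572981… kg/L.
2.4602 has 5 significant figures; 0.4693 has 4.
Division/multiplication keeps the fewest: 4 significant figures.
Rounded: 5.242 kg/L.

5.242 kg/L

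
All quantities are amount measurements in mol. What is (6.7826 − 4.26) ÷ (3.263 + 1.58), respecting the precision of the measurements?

0.521

6.7826 − 4.26 = 2.5226, limited to 2 d.p. → 3 s.f.; 3.263 + 1.58 = 4.843, limited to 2 d.p. → 3 s.f.
Carrying full precision, 2.5226 ÷ 4.843 = 0.520875490399…; keep min(3, 3) = 3 s.f.
Rounded to 3 significant figures: 0.521.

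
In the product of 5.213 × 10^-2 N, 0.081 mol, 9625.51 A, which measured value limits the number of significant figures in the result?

5.213 × 10^-2 N → 4 s.f.; 0.081 mol → 2 s.f.; 9625.51 A → 6 s.f.
The fewest is 2 significant figures, from 0.081 mol.

0.081 mol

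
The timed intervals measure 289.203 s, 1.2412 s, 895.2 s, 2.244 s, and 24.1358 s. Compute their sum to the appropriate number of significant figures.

289.203 s + 1.2412 s + 895.2 s + 2.244 s + 24.1358 s = 1212.0240 s.
Addition/subtraction keeps the fewest decimal places: 289.203 → 3 decimal places, 1.2412 → 4 decimal places, 895.2 → 1 decimal place, 2.244 → 3 decimal places, 24.1358 → 4 decimal places; limit is 1.
Rounded to 1 decimal place: 1212.0 s.

1212.0 s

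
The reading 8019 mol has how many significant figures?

8019: zeros between nonzero digits are significant.

4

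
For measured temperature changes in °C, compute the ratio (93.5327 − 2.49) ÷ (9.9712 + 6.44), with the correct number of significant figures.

5.548

93.5327 − 2.49 = 91.0427, limited to 2 d.p. → 4 s.f.; 9.9712 + 6.44 = 16.4112, limited to 2 d.p. → 4 s.f.
Carrying full precision, 91.0427 ÷ 16.4112 = 5.54759554451…; keep min(4, 4) = 4 s.f.
Rounded to 4 significant figures: 5.548.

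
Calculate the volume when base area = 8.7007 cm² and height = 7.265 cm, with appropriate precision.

63.21 cm³

volume = 8.7007 cm² × 7.265 cm = 63.2105855 cm³.
8.7007 has 5 significant figures; 7.265 has 4.
Division/multiplication keeps the fewest: 4 significant figures.
Rounded: 63.21 cm³.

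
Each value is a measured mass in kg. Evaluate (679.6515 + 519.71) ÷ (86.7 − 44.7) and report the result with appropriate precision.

679.6515 + 519.71 = 1199.3615, limited to 2 d.p. → 6 s.f.; 86.7 − 44.7 = 42.0, limited to 1 d.p. → 3 s.f.
Carrying full precision, 1199.3615 ÷ 42.0 = 28.5562261905…; keep min(6, 3) = 3 s.f.
Rounded to 3 significant figures: 28.6.

28.6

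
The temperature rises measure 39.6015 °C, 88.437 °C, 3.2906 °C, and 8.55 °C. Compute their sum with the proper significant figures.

39.6015 °C + 88.437 °C + 3.2906 °C + 8.55 °C = 139.8791 °C.
Addition/subtraction keeps the fewest decimal places: 39.6015 → 4 decimal places, 88.437 → 3 decimal places, 3.2906 → 4 decimal places, 8.55 → 2 decimal places; limit is 2.
Rounded to 2 decimal places: 1.3988 × 10² °C.

1.3988 × 10² °C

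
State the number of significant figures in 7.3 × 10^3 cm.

7.3 × 10^3: in scientific notation every digit of the coefficient is significant.

2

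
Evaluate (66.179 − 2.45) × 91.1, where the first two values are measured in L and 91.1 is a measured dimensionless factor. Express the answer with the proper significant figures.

66.179 L − 2.45 L = 63.729 L; the difference is limited to 2 decimal places (4 s.f.).
Carrying full precision, 63.729 × 91.1 = 5805.7119 L; 91.1 has 3 s.f., so the result keeps min(4, 3) = 3 s.f.
Rounded to 3 significant figures: 5.81 × 10³ L.

5.81 × 10³ L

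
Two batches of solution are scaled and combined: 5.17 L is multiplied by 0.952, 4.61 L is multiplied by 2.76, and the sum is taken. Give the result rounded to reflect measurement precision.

17.6 L

5.17 × 0.952 = 4.92184 → 4.92 L (3 s.f., last digit at the 10^-2 place).
4.61 × 2.76 = 12.7236 → 12.7 L (3 s.f., last digit at the 10^-1 place).
Sum: 17.64544 L; keep the coarser place, 10^-1.
Result: 17.6 L.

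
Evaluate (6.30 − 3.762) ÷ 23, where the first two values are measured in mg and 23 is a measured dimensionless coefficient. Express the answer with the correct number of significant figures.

6.30 mg − 3.762 mg = 2.538 mg; the difference is limited to 2 decimal places (3 s.f.).
Carrying full precision, 2.538 ÷ 23 = 0.110347826087… mg; 23 has 2 s.f., so the result keeps min(3, 2) = 2 s.f.
Rounded to 2 significant figures: 0.11 mg.

0.11 mg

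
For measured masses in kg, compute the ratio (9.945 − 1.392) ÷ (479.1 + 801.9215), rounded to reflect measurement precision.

0.006677

9.945 − 1.392 = 8.553, limited to 3 d.p. → 4 s.f.; 479.1 + 801.9215 = 1281.0215, limited to 1 d.p. → 5 s.f.
Carrying full precision, 8.553 ÷ 1281.0215 = 0.00667670292809…; keep min(4, 5) = 4 s.f.
Rounded to 4 significant figures: 0.006677.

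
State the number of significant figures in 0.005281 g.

4

0.005281: leading zeros are not significant.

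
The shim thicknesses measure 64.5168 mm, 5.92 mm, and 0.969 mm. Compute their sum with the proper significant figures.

64.5168 mm + 5.92 mm + 0.969 mm = 71.4058 mm.
Addition/subtraction keeps the fewest decimal places: 64.5168 → 4 decimal places, 5.92 → 2 decimal places, 0.969 → 3 decimal places; limit is 2.
Rounded to 2 decimal places: 71.41 mm.

71.41 mm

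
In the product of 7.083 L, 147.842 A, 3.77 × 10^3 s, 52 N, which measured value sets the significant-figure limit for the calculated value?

52 N

7.083 L → 4 s.f.; 147.842 A → 6 s.f.; 3.77 × 10^3 s → 3 s.f.; 52 N → 2 s.f.
The fewest is 2 significant figures, from 52 N.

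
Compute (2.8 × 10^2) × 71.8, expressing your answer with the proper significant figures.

2.0 × 10^4

(2.8 × 10^2) × 71.8 = 20104
Multiplication/division keeps the fewest significant figures: 2.8 × 10^2 → 2 s.f., 71.8 → 3 s.f.; limit is 2.
Rounded to 2 significant figures: 2.0 × 10^4.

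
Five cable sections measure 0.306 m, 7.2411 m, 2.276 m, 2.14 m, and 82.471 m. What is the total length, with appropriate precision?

94.43 m

0.306 m + 7.2411 m + 2.276 m + 2.14 m + 82.471 m = 94.4341 m.
Addition/subtraction keeps the fewest decimal places: 0.306 → 3 decimal places, 7.2411 → 4 decimal places, 2.276 → 3 decimal places, 2.14 → 2 decimal places, 82.471 → 3 decimal places; limit is 2.
Rounded to 2 decimal places: 94.43 m.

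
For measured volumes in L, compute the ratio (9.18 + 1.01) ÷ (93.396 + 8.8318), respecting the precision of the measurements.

0.09968

9.18 + 1.01 = 10.19, limited to 2 d.p. → 4 s.f.; 93.396 + 8.8318 = 102.2278, limited to 3 d.p. → 6 s.f.
Carrying full precision, 10.19 ÷ 102.2278 = 0.0996793435836…; keep min(4, 6) = 4 s.f.
Rounded to 4 significant figures: 0.09968.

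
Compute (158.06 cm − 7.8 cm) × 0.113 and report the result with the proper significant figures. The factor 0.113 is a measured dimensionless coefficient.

158.06 cm − 7.8 cm = 150.26 cm; the difference is limited to 1 decimal place (4 s.f.).
Carrying full precision, 150.26 × 0.113 = 16.97938 cm; 0.113 has 3 s.f., so the result keeps min(4, 3) = 3 s.f.
Rounded to 3 significant figures: 17.0 cm.

17.0 cm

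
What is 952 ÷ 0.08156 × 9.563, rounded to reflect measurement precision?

952 ÷ 0.08156 × 9.563 = 111623.050515…
Multiplication/division keeps the fewest significant figures: 952 → 3 s.f., 0.08156 → 4 s.f., 9.563 → 4 s.f.; limit is 3.
Rounded to 3 significant figures: 1.12 × 10⁵.

1.12 × 10⁵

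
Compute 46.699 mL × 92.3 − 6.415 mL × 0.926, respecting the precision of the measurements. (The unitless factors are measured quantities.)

4.30 × 10³ mL

46.699 × 92.3 = 4310.3177 → 4.31 × 10³ mL (3 s.f., last digit at the 10^1 place).
6.415 × 0.926 = 5.94029 → 5.94 mL (3 s.f., last digit at the 10^-2 place).
Difference: 4304.37741 mL; keep the coarser place, 10^1.
Result: 4.30 × 10³ mL.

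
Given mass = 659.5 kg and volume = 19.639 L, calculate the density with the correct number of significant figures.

density = 659.5 kg ÷ 19.639 L = 33.5811395692… kg/L.
659.5 has 4 significant figures; 19.639 has 5.
Division/multiplication keeps the fewest: 4 significant figures.
Rounded: 33.58 kg/L.

33.58 kg/L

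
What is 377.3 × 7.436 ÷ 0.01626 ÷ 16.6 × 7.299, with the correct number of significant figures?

7.59 × 10⁴

377.3 × 7.436 ÷ 0.01626 ÷ 16.6 × 7.299 = 75868.3991953…
Multiplication/division keeps the fewest significant figures: 377.3 → 4 s.f., 7.436 → 4 s.f., 0.01626 → 4 s.f., 16.6 → 3 s.f., 7.299 → 4 s.f.; limit is 3.
Rounded to 3 significant figures: 7.59 × 10⁴.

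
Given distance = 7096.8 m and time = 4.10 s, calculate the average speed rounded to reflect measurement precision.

1.73 × 10³ m/s

average speed = 7096.8 m ÷ 4.10 s = 1730.92682927… m/s.
7096.8 has 5 significant figures; 4.10 has 3.
Division/multiplication keeps the fewest: 3 significant figures.
Rounded: 1.73 × 10³ m/s.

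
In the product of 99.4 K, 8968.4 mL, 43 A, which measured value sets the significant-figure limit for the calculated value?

99.4 K → 3 s.f.; 8968.4 mL → 5 s.f.; 43 A → 2 s.f.
The fewest is 2 significant figures, from 43 A.

43 A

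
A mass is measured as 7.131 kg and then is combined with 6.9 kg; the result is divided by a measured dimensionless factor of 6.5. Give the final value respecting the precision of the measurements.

7.131 kg + 6.9 kg = 14.031 kg; the sum is limited to 1 decimal place (3 s.f.).
Carrying full precision, 14.031 ÷ 6.5 = 2.15861538462… kg; 6.5 has 2 s.f., so the result keeps min(3, 2) = 2 s.f.
Rounded to 2 significant figures: 2.2 kg.

2.2 kg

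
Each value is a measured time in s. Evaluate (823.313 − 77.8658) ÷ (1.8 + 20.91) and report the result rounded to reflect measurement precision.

32.8

823.313 − 77.8658 = 745.4472, limited to 3 d.p. → 6 s.f.; 1.8 + 20.91 = 22.71, limited to 1 d.p. → 3 s.f.
Carrying full precision, 745.4472 ÷ 22.71 = 32.8246235139…; keep min(6, 3) = 3 s.f.
Rounded to 3 significant figures: 32.8.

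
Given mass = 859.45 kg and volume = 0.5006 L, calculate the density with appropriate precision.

1717 kg/L

density = 859.45 kg ÷ 0.5006 L = 1716.83979225… kg/L.
859.45 has 5 significant figures; 0.5006 has 4.
Division/multiplication keeps the fewest: 4 significant figures.
Rounded: 1717 kg/L.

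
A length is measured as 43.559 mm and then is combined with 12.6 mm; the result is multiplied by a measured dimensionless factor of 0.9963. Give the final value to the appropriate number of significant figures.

43.559 mm + 12.6 mm = 56.159 mm; the sum is limited to 1 decimal place (3 s.f.).
Carrying full precision, 56.159 × 0.9963 = 55.9512117 mm; 0.9963 has 4 s.f., so the result keeps min(3, 4) = 3 s.f.
Rounded to 3 significant figures: 56.0 mm.

56.0 mm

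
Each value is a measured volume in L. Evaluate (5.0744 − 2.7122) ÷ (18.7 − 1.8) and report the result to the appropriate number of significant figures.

5.0744 − 2.7122 = 2.3622, limited to 4 d.p. → 5 s.f.; 18.7 − 1.8 = 16.9, limited to 1 d.p. → 3 s.f.
Carrying full precision, 2.3622 ÷ 16.9 = 0.139775147929…; keep min(5, 3) = 3 s.f.
Rounded to 3 significant figures: 0.140.

0.140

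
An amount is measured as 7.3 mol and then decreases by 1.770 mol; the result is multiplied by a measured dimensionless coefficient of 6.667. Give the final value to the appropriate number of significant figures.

7.3 mol − 1.770 mol = 5.530 mol; the difference is limited to 1 decimal place (2 s.f.).
Carrying full precision, 5.530 × 6.667 = 36.86851 mol; 6.667 has 4 s.f., so the result keeps min(2, 4) = 2 s.f.
Rounded to 2 significant figures: 37 mol.

37 mol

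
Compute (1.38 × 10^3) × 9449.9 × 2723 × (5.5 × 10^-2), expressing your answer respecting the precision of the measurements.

(1.38 × 10^3) × 9449.9 × 2723 × (5.5 × 10^-2) = 1.95306469743 × 10^9
Multiplication/division keeps the fewest significant figures: 1.38 × 10^3 → 3 s.f., 9449.9 → 5 s.f., 2723 → 4 s.f., 5.5 × 10^-2 → 2 s.f.; limit is 2.
Rounded to 2 significant figures: 2.0 × 10^9.

2.0 × 10^9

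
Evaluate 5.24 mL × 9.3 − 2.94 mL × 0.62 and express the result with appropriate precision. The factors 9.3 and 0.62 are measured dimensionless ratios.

47 mL

5.24 × 9.3 = 48.732 → 49 mL (2 s.f., last digit at the 10^0 place).
2.94 × 0.62 = 1.8228 → 1.8 mL (2 s.f., last digit at the 10^-1 place).
Difference: 46.9092 mL; keep the coarser place, 10^0.
Result: 47 mL.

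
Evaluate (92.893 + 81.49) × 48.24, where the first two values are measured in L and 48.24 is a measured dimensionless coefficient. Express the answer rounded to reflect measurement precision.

92.893 L + 81.49 L = 174.383 L; the sum is limited to 2 decimal places (5 s.f.).
Carrying full precision, 174.383 × 48.24 = 8412.23592 L; 48.24 has 4 s.f., so the result keeps min(5, 4) = 4 s.f.
Rounded to 4 significant figures: 8412 L.

8412 L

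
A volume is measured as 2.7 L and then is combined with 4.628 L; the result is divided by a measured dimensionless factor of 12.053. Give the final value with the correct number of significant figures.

0.61 L

2.7 L + 4.628 L = 7.328 L; the sum is limited to 1 decimal place (2 s.f.).
Carrying full precision, 7.328 ÷ 12.053 = 0.607981415415… L; 12.053 has 5 s.f., so the result keeps min(2, 5) = 2 s.f.
Rounded to 2 significant figures: 0.61 L.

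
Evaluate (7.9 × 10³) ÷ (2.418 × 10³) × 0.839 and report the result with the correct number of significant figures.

(7.9 × 10³) ÷ (2.418 × 10³) × 0.839 = 2.7411497105…
Multiplication/division keeps the fewest significant figures: 7.9 × 10³ → 2 s.f., 2.418 × 10³ → 4 s.f., 0.839 → 3 s.f.; limit is 2.
Rounded to 2 significant figures: 2.7.

2.7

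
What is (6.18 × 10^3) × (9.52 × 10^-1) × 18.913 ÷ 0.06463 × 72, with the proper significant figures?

1.2 × 10^8

(6.18 × 10^3) × (9.52 × 10^-1) × 18.913 ÷ 0.06463 × 72 = 123960747.531…
Multiplication/division keeps the fewest significant figures: 6.18 × 10^3 → 3 s.f., 9.52 × 10^-1 → 3 s.f., 18.913 → 5 s.f., 0.06463 → 4 s.f., 72 → 2 s.f.; limit is 2.
Rounded to 2 significant figures: 1.2 × 10^8.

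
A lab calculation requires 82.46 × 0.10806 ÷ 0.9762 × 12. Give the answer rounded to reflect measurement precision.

82.46 × 0.10806 ÷ 0.9762 × 12 = 109.534451137…
Multiplication/division keeps the fewest significant figures: 82.46 → 4 s.f., 0.10806 → 5 s.f., 0.9762 → 4 s.f., 12 → 2 s.f.; limit is 2.
Rounded to 2 significant figures: 1.1 × 10².

1.1 × 10²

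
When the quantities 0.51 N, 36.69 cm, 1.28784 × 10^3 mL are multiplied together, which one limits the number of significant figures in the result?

0.51 N

0.51 N → 2 s.f.; 36.69 cm → 4 s.f.; 1.28784 × 10^3 mL → 6 s.f.
The fewest is 2 significant figures, from 0.51 N.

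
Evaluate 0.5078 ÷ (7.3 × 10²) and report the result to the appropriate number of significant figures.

7.0 × 10⁻⁴

0.5078 ÷ (7.3 × 10²) = 0.000695616438356…
Multiplication/division keeps the fewest significant figures: 0.5078 → 4 s.f., 7.3 × 10² → 2 s.f.; limit is 2.
Rounded to 2 significant figures: 7.0 × 10⁻⁴.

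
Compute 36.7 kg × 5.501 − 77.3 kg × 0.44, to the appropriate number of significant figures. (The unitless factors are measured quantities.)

36.7 × 5.501 = 201.8867 → 202 kg (3 s.f., last digit at the 10^0 place).
77.3 × 0.44 = 34.012 → 34 kg (2 s.f., last digit at the 10^0 place).
Difference: 167.8747 kg; keep the coarser place, 10^0.
Result: 168 kg.

168 kg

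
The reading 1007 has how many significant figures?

4

1007: zeros between nonzero digits are significant.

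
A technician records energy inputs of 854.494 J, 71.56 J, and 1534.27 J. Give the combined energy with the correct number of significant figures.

854.494 J + 71.56 J + 1534.27 J = 2460.324 J.
Addition/subtraction keeps the fewest decimal places: 854.494 → 3 decimal places, 71.56 → 2 decimal places, 1534.27 → 2 decimal places; limit is 2.
Rounded to 2 decimal places: 2460.32 J.

2460.32 J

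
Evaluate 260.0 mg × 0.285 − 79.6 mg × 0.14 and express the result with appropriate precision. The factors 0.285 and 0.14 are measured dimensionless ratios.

63 mg

260.0 × 0.285 = 74.1 → 74.1 mg (3 s.f., last digit at the 10^-1 place).
79.6 × 0.14 = 11.144 → 11 mg (2 s.f., last digit at the 10^0 place).
Difference: 62.956 mg; keep the coarser place, 10^0.
Result: 63 mg.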